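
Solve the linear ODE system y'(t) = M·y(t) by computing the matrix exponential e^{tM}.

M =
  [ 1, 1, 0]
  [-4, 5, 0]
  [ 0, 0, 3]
e^{tM} =
  [-2*t*exp(3*t) + exp(3*t), t*exp(3*t), 0]
  [-4*t*exp(3*t), 2*t*exp(3*t) + exp(3*t), 0]
  [0, 0, exp(3*t)]

Strategy: write M = P · J · P⁻¹ where J is a Jordan canonical form, so e^{tM} = P · e^{tJ} · P⁻¹, and e^{tJ} can be computed block-by-block.

M has Jordan form
J =
  [3, 1, 0]
  [0, 3, 0]
  [0, 0, 3]
(up to reordering of blocks).

Per-block formulas:
  For a 2×2 Jordan block J_2(3): exp(t · J_2(3)) = e^(3t)·(I + t·N), where N is the 2×2 nilpotent shift.
  For a 1×1 block at λ = 3: exp(t · [3]) = [e^(3t)].

After assembling e^{tJ} and conjugating by P, we get:

e^{tM} =
  [-2*t*exp(3*t) + exp(3*t), t*exp(3*t), 0]
  [-4*t*exp(3*t), 2*t*exp(3*t) + exp(3*t), 0]
  [0, 0, exp(3*t)]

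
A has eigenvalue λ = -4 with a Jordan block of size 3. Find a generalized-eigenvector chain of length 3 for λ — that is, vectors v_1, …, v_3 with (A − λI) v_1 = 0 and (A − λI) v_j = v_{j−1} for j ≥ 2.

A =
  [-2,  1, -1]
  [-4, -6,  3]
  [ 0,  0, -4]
A Jordan chain for λ = -4 of length 3:
v_1 = (1, -2, 0)ᵀ
v_2 = (-1, 3, 0)ᵀ
v_3 = (0, 0, 1)ᵀ

Let N = A − (-4)·I. We want v_3 with N^3 v_3 = 0 but N^2 v_3 ≠ 0; then v_{j-1} := N · v_j for j = 3, …, 2.

Pick v_3 = (0, 0, 1)ᵀ.
Then v_2 = N · v_3 = (-1, 3, 0)ᵀ.
Then v_1 = N · v_2 = (1, -2, 0)ᵀ.

Sanity check: (A − (-4)·I) v_1 = (0, 0, 0)ᵀ = 0. ✓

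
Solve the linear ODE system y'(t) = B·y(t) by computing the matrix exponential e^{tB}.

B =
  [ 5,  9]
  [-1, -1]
e^{tB} =
  [3*t*exp(2*t) + exp(2*t), 9*t*exp(2*t)]
  [-t*exp(2*t), -3*t*exp(2*t) + exp(2*t)]

Strategy: write B = P · J · P⁻¹ where J is a Jordan canonical form, so e^{tB} = P · e^{tJ} · P⁻¹, and e^{tJ} can be computed block-by-block.

B has Jordan form
J =
  [2, 1]
  [0, 2]
(up to reordering of blocks).

Per-block formulas:
  For a 2×2 Jordan block J_2(2): exp(t · J_2(2)) = e^(2t)·(I + t·N), where N is the 2×2 nilpotent shift.

After assembling e^{tJ} and conjugating by P, we get:

e^{tB} =
  [3*t*exp(2*t) + exp(2*t), 9*t*exp(2*t)]
  [-t*exp(2*t), -3*t*exp(2*t) + exp(2*t)]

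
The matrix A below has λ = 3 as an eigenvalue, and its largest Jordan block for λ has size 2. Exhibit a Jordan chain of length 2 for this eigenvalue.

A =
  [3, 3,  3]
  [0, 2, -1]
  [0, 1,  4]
A Jordan chain for λ = 3 of length 2:
v_1 = (3, -1, 1)ᵀ
v_2 = (0, 1, 0)ᵀ

Let N = A − (3)·I. We want v_2 with N^2 v_2 = 0 but N^1 v_2 ≠ 0; then v_{j-1} := N · v_j for j = 2, …, 2.

Pick v_2 = (0, 1, 0)ᵀ.
Then v_1 = N · v_2 = (3, -1, 1)ᵀ.

Sanity check: (A − (3)·I) v_1 = (0, 0, 0)ᵀ = 0. ✓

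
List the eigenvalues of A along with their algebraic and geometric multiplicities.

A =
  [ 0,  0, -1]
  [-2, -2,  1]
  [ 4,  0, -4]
λ = -2: alg = 3, geom = 2

Step 1 — factor the characteristic polynomial to read off the algebraic multiplicities:
  χ_A(x) = (x + 2)^3

Step 2 — compute geometric multiplicities via the rank-nullity identity g(λ) = n − rank(A − λI):
  rank(A − (-2)·I) = 1, so dim ker(A − (-2)·I) = n − 1 = 2

Summary:
  λ = -2: algebraic multiplicity = 3, geometric multiplicity = 2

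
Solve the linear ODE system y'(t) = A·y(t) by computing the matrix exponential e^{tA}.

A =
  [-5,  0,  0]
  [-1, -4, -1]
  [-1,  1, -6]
e^{tA} =
  [exp(-5*t), 0, 0]
  [-t*exp(-5*t), t*exp(-5*t) + exp(-5*t), -t*exp(-5*t)]
  [-t*exp(-5*t), t*exp(-5*t), -t*exp(-5*t) + exp(-5*t)]

Strategy: write A = P · J · P⁻¹ where J is a Jordan canonical form, so e^{tA} = P · e^{tJ} · P⁻¹, and e^{tJ} can be computed block-by-block.

A has Jordan form
J =
  [-5,  1,  0]
  [ 0, -5,  0]
  [ 0,  0, -5]
(up to reordering of blocks).

Per-block formulas:
  For a 1×1 block at λ = -5: exp(t · [-5]) = [e^(-5t)].
  For a 2×2 Jordan block J_2(-5): exp(t · J_2(-5)) = e^(-5t)·(I + t·N), where N is the 2×2 nilpotent shift.

After assembling e^{tJ} and conjugating by P, we get:

e^{tA} =
  [exp(-5*t), 0, 0]
  [-t*exp(-5*t), t*exp(-5*t) + exp(-5*t), -t*exp(-5*t)]
  [-t*exp(-5*t), t*exp(-5*t), -t*exp(-5*t) + exp(-5*t)]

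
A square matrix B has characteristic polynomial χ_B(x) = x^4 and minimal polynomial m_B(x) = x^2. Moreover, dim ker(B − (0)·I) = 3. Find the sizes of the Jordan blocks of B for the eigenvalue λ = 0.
Block sizes for λ = 0: [2, 1, 1]

Step 1 — from the characteristic polynomial, algebraic multiplicity of λ = 0 is 4. From dim ker(B − (0)·I) = 3, there are exactly 3 Jordan blocks for λ = 0.
Step 2 — from the minimal polynomial, the factor (x − 0)^2 tells us the largest block for λ = 0 has size 2.
Step 3 — with total size 4, 3 blocks, and largest block 2, the block sizes (in nonincreasing order) are [2, 1, 1].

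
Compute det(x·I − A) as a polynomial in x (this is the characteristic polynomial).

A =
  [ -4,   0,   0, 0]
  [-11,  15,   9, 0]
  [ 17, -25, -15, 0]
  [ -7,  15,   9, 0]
x^4 + 4*x^3

Expanding det(x·I − A) (e.g. by cofactor expansion or by noting that A is similar to its Jordan form J, which has the same characteristic polynomial as A) gives
  χ_A(x) = x^4 + 4*x^3
which factors as x^3*(x + 4). The eigenvalues (with algebraic multiplicities) are λ = -4 with multiplicity 1, λ = 0 with multiplicity 3.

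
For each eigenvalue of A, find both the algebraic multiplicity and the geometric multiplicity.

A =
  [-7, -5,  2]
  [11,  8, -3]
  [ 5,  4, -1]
λ = 0: alg = 3, geom = 1

Step 1 — factor the characteristic polynomial to read off the algebraic multiplicities:
  χ_A(x) = x^3

Step 2 — compute geometric multiplicities via the rank-nullity identity g(λ) = n − rank(A − λI):
  rank(A − (0)·I) = 2, so dim ker(A − (0)·I) = n − 2 = 1

Summary:
  λ = 0: algebraic multiplicity = 3, geometric multiplicity = 1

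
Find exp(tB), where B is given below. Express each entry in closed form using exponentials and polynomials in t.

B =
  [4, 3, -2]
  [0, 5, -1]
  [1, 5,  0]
e^{tB} =
  [-t^2*exp(3*t)/2 + t*exp(3*t) + exp(3*t), -t^2*exp(3*t)/2 + 3*t*exp(3*t), t^2*exp(3*t)/2 - 2*t*exp(3*t)]
  [-t^2*exp(3*t)/2, -t^2*exp(3*t)/2 + 2*t*exp(3*t) + exp(3*t), t^2*exp(3*t)/2 - t*exp(3*t)]
  [-t^2*exp(3*t) + t*exp(3*t), -t^2*exp(3*t) + 5*t*exp(3*t), t^2*exp(3*t) - 3*t*exp(3*t) + exp(3*t)]

Strategy: write B = P · J · P⁻¹ where J is a Jordan canonical form, so e^{tB} = P · e^{tJ} · P⁻¹, and e^{tJ} can be computed block-by-block.

B has Jordan form
J =
  [3, 1, 0]
  [0, 3, 1]
  [0, 0, 3]
(up to reordering of blocks).

Per-block formulas:
  For a 3×3 Jordan block J_3(3): exp(t · J_3(3)) = e^(3t)·(I + t·N + (t^2/2)·N^2), where N is the 3×3 nilpotent shift.

After assembling e^{tJ} and conjugating by P, we get:

e^{tB} =
  [-t^2*exp(3*t)/2 + t*exp(3*t) + exp(3*t), -t^2*exp(3*t)/2 + 3*t*exp(3*t), t^2*exp(3*t)/2 - 2*t*exp(3*t)]
  [-t^2*exp(3*t)/2, -t^2*exp(3*t)/2 + 2*t*exp(3*t) + exp(3*t), t^2*exp(3*t)/2 - t*exp(3*t)]
  [-t^2*exp(3*t) + t*exp(3*t), -t^2*exp(3*t) + 5*t*exp(3*t), t^2*exp(3*t) - 3*t*exp(3*t) + exp(3*t)]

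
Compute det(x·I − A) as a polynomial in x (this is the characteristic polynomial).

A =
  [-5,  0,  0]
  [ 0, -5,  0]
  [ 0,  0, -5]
x^3 + 15*x^2 + 75*x + 125

Expanding det(x·I − A) (e.g. by cofactor expansion or by noting that A is similar to its Jordan form J, which has the same characteristic polynomial as A) gives
  χ_A(x) = x^3 + 15*x^2 + 75*x + 125
which factors as (x + 5)^3. The eigenvalues (with algebraic multiplicities) are λ = -5 with multiplicity 3.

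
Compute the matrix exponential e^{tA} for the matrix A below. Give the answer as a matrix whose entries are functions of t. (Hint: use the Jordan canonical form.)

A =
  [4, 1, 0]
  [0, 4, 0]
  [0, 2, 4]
e^{tA} =
  [exp(4*t), t*exp(4*t), 0]
  [0, exp(4*t), 0]
  [0, 2*t*exp(4*t), exp(4*t)]

Strategy: write A = P · J · P⁻¹ where J is a Jordan canonical form, so e^{tA} = P · e^{tJ} · P⁻¹, and e^{tJ} can be computed block-by-block.

A has Jordan form
J =
  [4, 1, 0]
  [0, 4, 0]
  [0, 0, 4]
(up to reordering of blocks).

Per-block formulas:
  For a 2×2 Jordan block J_2(4): exp(t · J_2(4)) = e^(4t)·(I + t·N), where N is the 2×2 nilpotent shift.
  For a 1×1 block at λ = 4: exp(t · [4]) = [e^(4t)].

After assembling e^{tJ} and conjugating by P, we get:

e^{tA} =
  [exp(4*t), t*exp(4*t), 0]
  [0, exp(4*t), 0]
  [0, 2*t*exp(4*t), exp(4*t)]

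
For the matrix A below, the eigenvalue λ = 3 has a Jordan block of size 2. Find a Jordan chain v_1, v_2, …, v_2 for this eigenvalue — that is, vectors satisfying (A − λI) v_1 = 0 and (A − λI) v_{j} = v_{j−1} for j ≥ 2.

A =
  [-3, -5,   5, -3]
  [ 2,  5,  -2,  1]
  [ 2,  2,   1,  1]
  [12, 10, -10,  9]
A Jordan chain for λ = 3 of length 2:
v_1 = (-6, 2, 2, 12)ᵀ
v_2 = (1, 0, 0, 0)ᵀ

Let N = A − (3)·I. We want v_2 with N^2 v_2 = 0 but N^1 v_2 ≠ 0; then v_{j-1} := N · v_j for j = 2, …, 2.

Pick v_2 = (1, 0, 0, 0)ᵀ.
Then v_1 = N · v_2 = (-6, 2, 2, 12)ᵀ.

Sanity check: (A − (3)·I) v_1 = (0, 0, 0, 0)ᵀ = 0. ✓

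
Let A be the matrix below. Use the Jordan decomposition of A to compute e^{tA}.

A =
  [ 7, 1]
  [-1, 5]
e^{tA} =
  [t*exp(6*t) + exp(6*t), t*exp(6*t)]
  [-t*exp(6*t), -t*exp(6*t) + exp(6*t)]

Strategy: write A = P · J · P⁻¹ where J is a Jordan canonical form, so e^{tA} = P · e^{tJ} · P⁻¹, and e^{tJ} can be computed block-by-block.

A has Jordan form
J =
  [6, 1]
  [0, 6]
(up to reordering of blocks).

Per-block formulas:
  For a 2×2 Jordan block J_2(6): exp(t · J_2(6)) = e^(6t)·(I + t·N), where N is the 2×2 nilpotent shift.

After assembling e^{tJ} and conjugating by P, we get:

e^{tA} =
  [t*exp(6*t) + exp(6*t), t*exp(6*t)]
  [-t*exp(6*t), -t*exp(6*t) + exp(6*t)]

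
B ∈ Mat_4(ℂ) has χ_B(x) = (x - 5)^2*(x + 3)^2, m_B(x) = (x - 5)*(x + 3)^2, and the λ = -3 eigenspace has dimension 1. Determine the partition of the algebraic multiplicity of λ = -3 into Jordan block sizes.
Block sizes for λ = -3: [2]

Step 1 — from the characteristic polynomial, algebraic multiplicity of λ = -3 is 2. From dim ker(B − (-3)·I) = 1, there are exactly 1 Jordan blocks for λ = -3.
Step 2 — from the minimal polynomial, the factor (x + 3)^2 tells us the largest block for λ = -3 has size 2.
Step 3 — with total size 2, 1 blocks, and largest block 2, the block sizes (in nonincreasing order) are [2].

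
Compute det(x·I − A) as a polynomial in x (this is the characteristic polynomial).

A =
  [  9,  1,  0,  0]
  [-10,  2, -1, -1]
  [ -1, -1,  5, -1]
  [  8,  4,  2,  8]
x^4 - 24*x^3 + 216*x^2 - 864*x + 1296

Expanding det(x·I − A) (e.g. by cofactor expansion or by noting that A is similar to its Jordan form J, which has the same characteristic polynomial as A) gives
  χ_A(x) = x^4 - 24*x^3 + 216*x^2 - 864*x + 1296
which factors as (x - 6)^4. The eigenvalues (with algebraic multiplicities) are λ = 6 with multiplicity 4.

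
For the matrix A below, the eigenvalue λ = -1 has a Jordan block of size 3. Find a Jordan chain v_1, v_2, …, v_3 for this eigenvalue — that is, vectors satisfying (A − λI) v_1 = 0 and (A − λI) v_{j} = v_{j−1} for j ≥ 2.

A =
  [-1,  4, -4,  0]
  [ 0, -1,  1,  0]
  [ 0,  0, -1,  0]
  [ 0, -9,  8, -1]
A Jordan chain for λ = -1 of length 3:
v_1 = (4, 0, 0, -9)ᵀ
v_2 = (-4, 1, 0, 8)ᵀ
v_3 = (0, 0, 1, 0)ᵀ

Let N = A − (-1)·I. We want v_3 with N^3 v_3 = 0 but N^2 v_3 ≠ 0; then v_{j-1} := N · v_j for j = 3, …, 2.

Pick v_3 = (0, 0, 1, 0)ᵀ.
Then v_2 = N · v_3 = (-4, 1, 0, 8)ᵀ.
Then v_1 = N · v_2 = (4, 0, 0, -9)ᵀ.

Sanity check: (A − (-1)·I) v_1 = (0, 0, 0, 0)ᵀ = 0. ✓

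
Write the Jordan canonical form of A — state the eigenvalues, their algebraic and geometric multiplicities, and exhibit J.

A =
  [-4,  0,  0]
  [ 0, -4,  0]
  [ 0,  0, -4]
J_1(-4) ⊕ J_1(-4) ⊕ J_1(-4)

The characteristic polynomial is
  det(x·I − A) = x^3 + 12*x^2 + 48*x + 64 = (x + 4)^3

Eigenvalues and multiplicities (the geometric multiplicity of λ is n − rank(A − λI), which equals the number of Jordan blocks for λ):
  λ = -4: algebraic multiplicity = 3, geometric multiplicity = 3

Determining the block sizes for each eigenvalue:
  λ = -4: gm = am = 3, so every block has size 1 → block sizes [1, 1, 1]

Assembling the blocks gives a Jordan form
J =
  [-4,  0,  0]
  [ 0, -4,  0]
  [ 0,  0, -4]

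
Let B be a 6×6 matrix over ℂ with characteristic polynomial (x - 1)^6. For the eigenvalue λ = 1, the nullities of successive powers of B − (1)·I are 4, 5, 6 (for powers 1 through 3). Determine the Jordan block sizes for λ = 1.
Block sizes for λ = 1: [3, 1, 1, 1]

From the dimensions of kernels of powers, the number of Jordan blocks of size at least j is d_j − d_{j−1} where d_j = dim ker(N^j) (with d_0 = 0). Computing the differences gives [4, 1, 1].
The number of blocks of size exactly k is (#blocks of size ≥ k) − (#blocks of size ≥ k + 1), so the partition is: 3 block(s) of size 1, 1 block(s) of size 3.
In nonincreasing order the block sizes are [3, 1, 1, 1].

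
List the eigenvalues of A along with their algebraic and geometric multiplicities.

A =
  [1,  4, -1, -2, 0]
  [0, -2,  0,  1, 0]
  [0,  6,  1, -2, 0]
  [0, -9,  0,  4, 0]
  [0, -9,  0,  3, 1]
λ = 1: alg = 5, geom = 3

Step 1 — factor the characteristic polynomial to read off the algebraic multiplicities:
  χ_A(x) = (x - 1)^5

Step 2 — compute geometric multiplicities via the rank-nullity identity g(λ) = n − rank(A − λI):
  rank(A − (1)·I) = 2, so dim ker(A − (1)·I) = n − 2 = 3

Summary:
  λ = 1: algebraic multiplicity = 5, geometric multiplicity = 3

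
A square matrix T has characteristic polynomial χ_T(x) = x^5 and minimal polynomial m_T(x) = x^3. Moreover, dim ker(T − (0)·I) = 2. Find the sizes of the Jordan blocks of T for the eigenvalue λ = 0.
Block sizes for λ = 0: [3, 2]

Step 1 — from the characteristic polynomial, algebraic multiplicity of λ = 0 is 5. From dim ker(T − (0)·I) = 2, there are exactly 2 Jordan blocks for λ = 0.
Step 2 — from the minimal polynomial, the factor (x − 0)^3 tells us the largest block for λ = 0 has size 3.
Step 3 — with total size 5, 2 blocks, and largest block 3, the block sizes (in nonincreasing order) are [3, 2].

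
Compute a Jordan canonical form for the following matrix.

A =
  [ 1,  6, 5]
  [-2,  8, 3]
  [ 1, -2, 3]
J_3(4)

The characteristic polynomial is
  det(x·I − A) = x^3 - 12*x^2 + 48*x - 64 = (x - 4)^3

Eigenvalues and multiplicities (the geometric multiplicity of λ is n − rank(A − λI), which equals the number of Jordan blocks for λ):
  λ = 4: algebraic multiplicity = 3, geometric multiplicity = 1

Determining the block sizes for each eigenvalue:
  λ = 4: one block (gm = 1), so the single block has size am = 3 → block sizes [3]

Assembling the blocks gives a Jordan form
J =
  [4, 1, 0]
  [0, 4, 1]
  [0, 0, 4]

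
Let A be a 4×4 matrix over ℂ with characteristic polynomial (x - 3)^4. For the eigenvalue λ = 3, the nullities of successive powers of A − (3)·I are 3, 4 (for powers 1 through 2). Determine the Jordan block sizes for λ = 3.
Block sizes for λ = 3: [2, 1, 1]

From the dimensions of kernels of powers, the number of Jordan blocks of size at least j is d_j − d_{j−1} where d_j = dim ker(N^j) (with d_0 = 0). Computing the differences gives [3, 1].
The number of blocks of size exactly k is (#blocks of size ≥ k) − (#blocks of size ≥ k + 1), so the partition is: 2 block(s) of size 1, 1 block(s) of size 2.
In nonincreasing order the block sizes are [2, 1, 1].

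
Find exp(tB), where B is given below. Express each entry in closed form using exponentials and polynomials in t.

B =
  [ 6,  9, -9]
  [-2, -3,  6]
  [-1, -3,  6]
e^{tB} =
  [3*t*exp(3*t) + exp(3*t), 9*t*exp(3*t), -9*t*exp(3*t)]
  [-2*t*exp(3*t), -6*t*exp(3*t) + exp(3*t), 6*t*exp(3*t)]
  [-t*exp(3*t), -3*t*exp(3*t), 3*t*exp(3*t) + exp(3*t)]

Strategy: write B = P · J · P⁻¹ where J is a Jordan canonical form, so e^{tB} = P · e^{tJ} · P⁻¹, and e^{tJ} can be computed block-by-block.

B has Jordan form
J =
  [3, 1, 0]
  [0, 3, 0]
  [0, 0, 3]
(up to reordering of blocks).

Per-block formulas:
  For a 1×1 block at λ = 3: exp(t · [3]) = [e^(3t)].
  For a 2×2 Jordan block J_2(3): exp(t · J_2(3)) = e^(3t)·(I + t·N), where N is the 2×2 nilpotent shift.

After assembling e^{tJ} and conjugating by P, we get:

e^{tB} =
  [3*t*exp(3*t) + exp(3*t), 9*t*exp(3*t), -9*t*exp(3*t)]
  [-2*t*exp(3*t), -6*t*exp(3*t) + exp(3*t), 6*t*exp(3*t)]
  [-t*exp(3*t), -3*t*exp(3*t), 3*t*exp(3*t) + exp(3*t)]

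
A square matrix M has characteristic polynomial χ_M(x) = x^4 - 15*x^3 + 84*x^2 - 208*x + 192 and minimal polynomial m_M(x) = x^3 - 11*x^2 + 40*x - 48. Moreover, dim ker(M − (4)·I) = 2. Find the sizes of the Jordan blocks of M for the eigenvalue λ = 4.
Block sizes for λ = 4: [2, 1]

Step 1 — from the characteristic polynomial, algebraic multiplicity of λ = 4 is 3. From dim ker(M − (4)·I) = 2, there are exactly 2 Jordan blocks for λ = 4.
Step 2 — from the minimal polynomial, the factor (x − 4)^2 tells us the largest block for λ = 4 has size 2.
Step 3 — with total size 3, 2 blocks, and largest block 2, the block sizes (in nonincreasing order) are [2, 1].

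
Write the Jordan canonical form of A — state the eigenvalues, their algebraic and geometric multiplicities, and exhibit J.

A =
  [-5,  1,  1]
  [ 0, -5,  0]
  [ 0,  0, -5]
J_2(-5) ⊕ J_1(-5)

The characteristic polynomial is
  det(x·I − A) = x^3 + 15*x^2 + 75*x + 125 = (x + 5)^3

Eigenvalues and multiplicities (the geometric multiplicity of λ is n − rank(A − λI), which equals the number of Jordan blocks for λ):
  λ = -5: algebraic multiplicity = 3, geometric multiplicity = 2

Determining the block sizes for each eigenvalue:
  λ = -5: 2 blocks summing to 3 forces exactly one block of size 2 and the rest size 1 → block sizes [2, 1]

Assembling the blocks gives a Jordan form
J =
  [-5,  1,  0]
  [ 0, -5,  0]
  [ 0,  0, -5]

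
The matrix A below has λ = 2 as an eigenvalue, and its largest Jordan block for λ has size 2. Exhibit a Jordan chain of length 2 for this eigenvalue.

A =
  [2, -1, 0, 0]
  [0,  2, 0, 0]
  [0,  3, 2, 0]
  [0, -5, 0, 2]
A Jordan chain for λ = 2 of length 2:
v_1 = (-1, 0, 3, -5)ᵀ
v_2 = (0, 1, 0, 0)ᵀ

Let N = A − (2)·I. We want v_2 with N^2 v_2 = 0 but N^1 v_2 ≠ 0; then v_{j-1} := N · v_j for j = 2, …, 2.

Pick v_2 = (0, 1, 0, 0)ᵀ.
Then v_1 = N · v_2 = (-1, 0, 3, -5)ᵀ.

Sanity check: (A − (2)·I) v_1 = (0, 0, 0, 0)ᵀ = 0. ✓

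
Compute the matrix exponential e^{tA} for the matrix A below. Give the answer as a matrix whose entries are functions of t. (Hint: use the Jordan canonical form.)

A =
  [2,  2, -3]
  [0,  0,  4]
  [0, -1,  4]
e^{tA} =
  [exp(2*t), -t^2*exp(2*t)/2 + 2*t*exp(2*t), t^2*exp(2*t) - 3*t*exp(2*t)]
  [0, -2*t*exp(2*t) + exp(2*t), 4*t*exp(2*t)]
  [0, -t*exp(2*t), 2*t*exp(2*t) + exp(2*t)]

Strategy: write A = P · J · P⁻¹ where J is a Jordan canonical form, so e^{tA} = P · e^{tJ} · P⁻¹, and e^{tJ} can be computed block-by-block.

A has Jordan form
J =
  [2, 1, 0]
  [0, 2, 1]
  [0, 0, 2]
(up to reordering of blocks).

Per-block formulas:
  For a 3×3 Jordan block J_3(2): exp(t · J_3(2)) = e^(2t)·(I + t·N + (t^2/2)·N^2), where N is the 3×3 nilpotent shift.

After assembling e^{tJ} and conjugating by P, we get:

e^{tA} =
  [exp(2*t), -t^2*exp(2*t)/2 + 2*t*exp(2*t), t^2*exp(2*t) - 3*t*exp(2*t)]
  [0, -2*t*exp(2*t) + exp(2*t), 4*t*exp(2*t)]
  [0, -t*exp(2*t), 2*t*exp(2*t) + exp(2*t)]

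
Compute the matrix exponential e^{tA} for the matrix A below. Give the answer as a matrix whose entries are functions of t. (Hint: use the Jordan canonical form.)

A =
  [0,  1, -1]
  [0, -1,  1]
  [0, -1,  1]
e^{tA} =
  [1, t, -t]
  [0, 1 - t, t]
  [0, -t, t + 1]

Strategy: write A = P · J · P⁻¹ where J is a Jordan canonical form, so e^{tA} = P · e^{tJ} · P⁻¹, and e^{tJ} can be computed block-by-block.

A has Jordan form
J =
  [0, 1, 0]
  [0, 0, 0]
  [0, 0, 0]
(up to reordering of blocks).

Per-block formulas:
  For a 2×2 Jordan block J_2(0): exp(t · J_2(0)) = e^(0t)·(I + t·N), where N is the 2×2 nilpotent shift.
  For a 1×1 block at λ = 0: exp(t · [0]) = [e^(0t)].

After assembling e^{tJ} and conjugating by P, we get:

e^{tA} =
  [1, t, -t]
  [0, 1 - t, t]
  [0, -t, t + 1]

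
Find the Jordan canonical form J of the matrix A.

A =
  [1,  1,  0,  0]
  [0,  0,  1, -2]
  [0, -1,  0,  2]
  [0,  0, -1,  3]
J_3(1) ⊕ J_1(1)

The characteristic polynomial is
  det(x·I − A) = x^4 - 4*x^3 + 6*x^2 - 4*x + 1 = (x - 1)^4

Eigenvalues and multiplicities (the geometric multiplicity of λ is n − rank(A − λI), which equals the number of Jordan blocks for λ):
  λ = 1: algebraic multiplicity = 4, geometric multiplicity = 2

Determining the block sizes for each eigenvalue:
  λ = 1: with am = 4 and gm = 2, the partition is not yet determined (e.g. several partitions of 4 into 2 parts exist). Let N = A − (1)·I. Computing rank(N^1) = 2, rank(N^2) = 1, rank(N^3) = 0; the number of blocks of size ≥ j is rank(N^{j−1}) − rank(N^j), giving [2, 1, 1]. So we have 1 block(s) of size 3, 1 block(s) of size 1 → block sizes [3, 1]

Assembling the blocks gives a Jordan form
J =
  [1, 1, 0, 0]
  [0, 1, 1, 0]
  [0, 0, 1, 0]
  [0, 0, 0, 1]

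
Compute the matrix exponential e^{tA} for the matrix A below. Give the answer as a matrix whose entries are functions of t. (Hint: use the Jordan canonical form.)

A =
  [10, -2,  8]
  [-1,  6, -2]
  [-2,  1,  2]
e^{tA} =
  [t^2*exp(6*t) + 4*t*exp(6*t) + exp(6*t), -2*t*exp(6*t), 2*t^2*exp(6*t) + 8*t*exp(6*t)]
  [-t*exp(6*t), exp(6*t), -2*t*exp(6*t)]
  [-t^2*exp(6*t)/2 - 2*t*exp(6*t), t*exp(6*t), -t^2*exp(6*t) - 4*t*exp(6*t) + exp(6*t)]

Strategy: write A = P · J · P⁻¹ where J is a Jordan canonical form, so e^{tA} = P · e^{tJ} · P⁻¹, and e^{tJ} can be computed block-by-block.

A has Jordan form
J =
  [6, 1, 0]
  [0, 6, 1]
  [0, 0, 6]
(up to reordering of blocks).

Per-block formulas:
  For a 3×3 Jordan block J_3(6): exp(t · J_3(6)) = e^(6t)·(I + t·N + (t^2/2)·N^2), where N is the 3×3 nilpotent shift.

After assembling e^{tJ} and conjugating by P, we get:

e^{tA} =
  [t^2*exp(6*t) + 4*t*exp(6*t) + exp(6*t), -2*t*exp(6*t), 2*t^2*exp(6*t) + 8*t*exp(6*t)]
  [-t*exp(6*t), exp(6*t), -2*t*exp(6*t)]
  [-t^2*exp(6*t)/2 - 2*t*exp(6*t), t*exp(6*t), -t^2*exp(6*t) - 4*t*exp(6*t) + exp(6*t)]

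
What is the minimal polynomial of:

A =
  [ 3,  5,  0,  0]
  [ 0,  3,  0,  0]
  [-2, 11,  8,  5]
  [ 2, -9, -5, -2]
x^2 - 6*x + 9

The characteristic polynomial is χ_A(x) = (x - 3)^4, so the eigenvalues are known. The minimal polynomial is
  m_A(x) = Π_λ (x − λ)^{k_λ}
where k_λ is the size of the *largest* Jordan block for λ (equivalently, the smallest k with (A − λI)^k v = 0 for every generalised eigenvector v of λ).

  λ = 3: largest Jordan block has size 2, contributing (x − 3)^2

So m_A(x) = (x - 3)^2 = x^2 - 6*x + 9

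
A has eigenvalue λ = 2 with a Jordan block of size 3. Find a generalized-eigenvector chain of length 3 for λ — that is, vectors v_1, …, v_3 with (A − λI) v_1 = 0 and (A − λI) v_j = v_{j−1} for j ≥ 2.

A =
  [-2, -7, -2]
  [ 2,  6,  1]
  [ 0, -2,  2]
A Jordan chain for λ = 2 of length 3:
v_1 = (2, 0, -4)ᵀ
v_2 = (-4, 2, 0)ᵀ
v_3 = (1, 0, 0)ᵀ

Let N = A − (2)·I. We want v_3 with N^3 v_3 = 0 but N^2 v_3 ≠ 0; then v_{j-1} := N · v_j for j = 3, …, 2.

Pick v_3 = (1, 0, 0)ᵀ.
Then v_2 = N · v_3 = (-4, 2, 0)ᵀ.
Then v_1 = N · v_2 = (2, 0, -4)ᵀ.

Sanity check: (A − (2)·I) v_1 = (0, 0, 0)ᵀ = 0. ✓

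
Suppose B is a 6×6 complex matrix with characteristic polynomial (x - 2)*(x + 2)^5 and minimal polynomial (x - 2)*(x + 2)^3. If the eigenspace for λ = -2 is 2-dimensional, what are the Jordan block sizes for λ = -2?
Block sizes for λ = -2: [3, 2]

Step 1 — from the characteristic polynomial, algebraic multiplicity of λ = -2 is 5. From dim ker(B − (-2)·I) = 2, there are exactly 2 Jordan blocks for λ = -2.
Step 2 — from the minimal polynomial, the factor (x + 2)^3 tells us the largest block for λ = -2 has size 3.
Step 3 — with total size 5, 2 blocks, and largest block 3, the block sizes (in nonincreasing order) are [3, 2].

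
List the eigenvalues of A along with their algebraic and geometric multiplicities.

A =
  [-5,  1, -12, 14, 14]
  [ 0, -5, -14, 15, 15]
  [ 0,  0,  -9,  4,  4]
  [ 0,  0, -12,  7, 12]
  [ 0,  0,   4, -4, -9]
λ = -5: alg = 4, geom = 2; λ = -1: alg = 1, geom = 1

Step 1 — factor the characteristic polynomial to read off the algebraic multiplicities:
  χ_A(x) = (x + 1)*(x + 5)^4

Step 2 — compute geometric multiplicities via the rank-nullity identity g(λ) = n − rank(A − λI):
  rank(A − (-5)·I) = 3, so dim ker(A − (-5)·I) = n − 3 = 2
  rank(A − (-1)·I) = 4, so dim ker(A − (-1)·I) = n − 4 = 1

Summary:
  λ = -5: algebraic multiplicity = 4, geometric multiplicity = 2
  λ = -1: algebraic multiplicity = 1, geometric multiplicity = 1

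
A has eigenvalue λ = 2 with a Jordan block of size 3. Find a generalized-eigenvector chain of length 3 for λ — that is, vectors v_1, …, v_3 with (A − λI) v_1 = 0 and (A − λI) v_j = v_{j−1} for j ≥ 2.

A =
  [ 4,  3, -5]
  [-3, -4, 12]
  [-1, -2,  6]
A Jordan chain for λ = 2 of length 3:
v_1 = (-2, 3, 1)ᵀ
v_2 = (3, -6, -2)ᵀ
v_3 = (0, 1, 0)ᵀ

Let N = A − (2)·I. We want v_3 with N^3 v_3 = 0 but N^2 v_3 ≠ 0; then v_{j-1} := N · v_j for j = 3, …, 2.

Pick v_3 = (0, 1, 0)ᵀ.
Then v_2 = N · v_3 = (3, -6, -2)ᵀ.
Then v_1 = N · v_2 = (-2, 3, 1)ᵀ.

Sanity check: (A − (2)·I) v_1 = (0, 0, 0)ᵀ = 0. ✓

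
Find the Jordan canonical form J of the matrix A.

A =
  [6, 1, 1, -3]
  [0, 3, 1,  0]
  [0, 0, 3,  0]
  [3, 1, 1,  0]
J_3(3) ⊕ J_1(3)

The characteristic polynomial is
  det(x·I − A) = x^4 - 12*x^3 + 54*x^2 - 108*x + 81 = (x - 3)^4

Eigenvalues and multiplicities (the geometric multiplicity of λ is n − rank(A − λI), which equals the number of Jordan blocks for λ):
  λ = 3: algebraic multiplicity = 4, geometric multiplicity = 2

Determining the block sizes for each eigenvalue:
  λ = 3: with am = 4 and gm = 2, the partition is not yet determined (e.g. several partitions of 4 into 2 parts exist). Let N = A − (3)·I. Computing rank(N^1) = 2, rank(N^2) = 1, rank(N^3) = 0; the number of blocks of size ≥ j is rank(N^{j−1}) − rank(N^j), giving [2, 1, 1]. So we have 1 block(s) of size 3, 1 block(s) of size 1 → block sizes [3, 1]

Assembling the blocks gives a Jordan form
J =
  [3, 1, 0, 0]
  [0, 3, 1, 0]
  [0, 0, 3, 0]
  [0, 0, 0, 3]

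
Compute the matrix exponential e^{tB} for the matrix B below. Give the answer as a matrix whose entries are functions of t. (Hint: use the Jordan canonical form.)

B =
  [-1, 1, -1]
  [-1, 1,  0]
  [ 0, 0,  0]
e^{tB} =
  [1 - t, t, t^2/2 - t]
  [-t, t + 1, t^2/2]
  [0, 0, 1]

Strategy: write B = P · J · P⁻¹ where J is a Jordan canonical form, so e^{tB} = P · e^{tJ} · P⁻¹, and e^{tJ} can be computed block-by-block.

B has Jordan form
J =
  [0, 1, 0]
  [0, 0, 1]
  [0, 0, 0]
(up to reordering of blocks).

Per-block formulas:
  For a 3×3 Jordan block J_3(0): exp(t · J_3(0)) = e^(0t)·(I + t·N + (t^2/2)·N^2), where N is the 3×3 nilpotent shift.

After assembling e^{tJ} and conjugating by P, we get:

e^{tB} =
  [1 - t, t, t^2/2 - t]
  [-t, t + 1, t^2/2]
  [0, 0, 1]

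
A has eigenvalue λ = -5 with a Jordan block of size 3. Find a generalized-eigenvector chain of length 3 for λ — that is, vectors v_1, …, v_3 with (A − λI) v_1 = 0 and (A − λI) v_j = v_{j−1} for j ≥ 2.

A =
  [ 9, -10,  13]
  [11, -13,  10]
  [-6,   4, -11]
A Jordan chain for λ = -5 of length 3:
v_1 = (8, 6, -4)ᵀ
v_2 = (14, 11, -6)ᵀ
v_3 = (1, 0, 0)ᵀ

Let N = A − (-5)·I. We want v_3 with N^3 v_3 = 0 but N^2 v_3 ≠ 0; then v_{j-1} := N · v_j for j = 3, …, 2.

Pick v_3 = (1, 0, 0)ᵀ.
Then v_2 = N · v_3 = (14, 11, -6)ᵀ.
Then v_1 = N · v_2 = (8, 6, -4)ᵀ.

Sanity check: (A − (-5)·I) v_1 = (0, 0, 0)ᵀ = 0. ✓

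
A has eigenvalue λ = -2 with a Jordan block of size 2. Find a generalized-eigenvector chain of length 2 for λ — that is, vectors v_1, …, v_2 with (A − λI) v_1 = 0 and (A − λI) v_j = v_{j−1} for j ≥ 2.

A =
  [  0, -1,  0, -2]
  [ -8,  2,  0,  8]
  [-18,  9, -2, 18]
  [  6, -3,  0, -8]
A Jordan chain for λ = -2 of length 2:
v_1 = (2, -8, -18, 6)ᵀ
v_2 = (1, 0, 0, 0)ᵀ

Let N = A − (-2)·I. We want v_2 with N^2 v_2 = 0 but N^1 v_2 ≠ 0; then v_{j-1} := N · v_j for j = 2, …, 2.

Pick v_2 = (1, 0, 0, 0)ᵀ.
Then v_1 = N · v_2 = (2, -8, -18, 6)ᵀ.

Sanity check: (A − (-2)·I) v_1 = (0, 0, 0, 0)ᵀ = 0. ✓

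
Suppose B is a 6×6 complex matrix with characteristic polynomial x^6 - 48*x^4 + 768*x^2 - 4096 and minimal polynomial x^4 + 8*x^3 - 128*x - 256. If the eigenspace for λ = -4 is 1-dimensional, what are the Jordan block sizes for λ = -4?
Block sizes for λ = -4: [3]

Step 1 — from the characteristic polynomial, algebraic multiplicity of λ = -4 is 3. From dim ker(B − (-4)·I) = 1, there are exactly 1 Jordan blocks for λ = -4.
Step 2 — from the minimal polynomial, the factor (x + 4)^3 tells us the largest block for λ = -4 has size 3.
Step 3 — with total size 3, 1 blocks, and largest block 3, the block sizes (in nonincreasing order) are [3].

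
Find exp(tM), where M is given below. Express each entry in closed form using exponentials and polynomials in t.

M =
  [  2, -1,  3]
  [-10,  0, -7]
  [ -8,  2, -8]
e^{tM} =
  [t^2*exp(-2*t) + 4*t*exp(-2*t) + exp(-2*t), -t*exp(-2*t), t^2*exp(-2*t)/2 + 3*t*exp(-2*t)]
  [-2*t^2*exp(-2*t) - 10*t*exp(-2*t), 2*t*exp(-2*t) + exp(-2*t), -t^2*exp(-2*t) - 7*t*exp(-2*t)]
  [-2*t^2*exp(-2*t) - 8*t*exp(-2*t), 2*t*exp(-2*t), -t^2*exp(-2*t) - 6*t*exp(-2*t) + exp(-2*t)]

Strategy: write M = P · J · P⁻¹ where J is a Jordan canonical form, so e^{tM} = P · e^{tJ} · P⁻¹, and e^{tJ} can be computed block-by-block.

M has Jordan form
J =
  [-2,  1,  0]
  [ 0, -2,  1]
  [ 0,  0, -2]
(up to reordering of blocks).

Per-block formulas:
  For a 3×3 Jordan block J_3(-2): exp(t · J_3(-2)) = e^(-2t)·(I + t·N + (t^2/2)·N^2), where N is the 3×3 nilpotent shift.

After assembling e^{tJ} and conjugating by P, we get:

e^{tM} =
  [t^2*exp(-2*t) + 4*t*exp(-2*t) + exp(-2*t), -t*exp(-2*t), t^2*exp(-2*t)/2 + 3*t*exp(-2*t)]
  [-2*t^2*exp(-2*t) - 10*t*exp(-2*t), 2*t*exp(-2*t) + exp(-2*t), -t^2*exp(-2*t) - 7*t*exp(-2*t)]
  [-2*t^2*exp(-2*t) - 8*t*exp(-2*t), 2*t*exp(-2*t), -t^2*exp(-2*t) - 6*t*exp(-2*t) + exp(-2*t)]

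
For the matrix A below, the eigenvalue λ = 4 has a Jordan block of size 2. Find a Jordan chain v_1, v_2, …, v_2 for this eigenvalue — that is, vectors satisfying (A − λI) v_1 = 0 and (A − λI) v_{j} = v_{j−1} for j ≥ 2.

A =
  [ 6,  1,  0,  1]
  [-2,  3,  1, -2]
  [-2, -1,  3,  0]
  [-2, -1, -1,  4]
A Jordan chain for λ = 4 of length 2:
v_1 = (2, -2, -2, -2)ᵀ
v_2 = (1, 0, 0, 0)ᵀ

Let N = A − (4)·I. We want v_2 with N^2 v_2 = 0 but N^1 v_2 ≠ 0; then v_{j-1} := N · v_j for j = 2, …, 2.

Pick v_2 = (1, 0, 0, 0)ᵀ.
Then v_1 = N · v_2 = (2, -2, -2, -2)ᵀ.

Sanity check: (A − (4)·I) v_1 = (0, 0, 0, 0)ᵀ = 0. ✓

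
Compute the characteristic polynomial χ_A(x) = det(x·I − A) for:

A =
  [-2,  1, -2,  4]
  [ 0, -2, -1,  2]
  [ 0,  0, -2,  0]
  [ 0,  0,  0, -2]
x^4 + 8*x^3 + 24*x^2 + 32*x + 16

Expanding det(x·I − A) (e.g. by cofactor expansion or by noting that A is similar to its Jordan form J, which has the same characteristic polynomial as A) gives
  χ_A(x) = x^4 + 8*x^3 + 24*x^2 + 32*x + 16
which factors as (x + 2)^4. The eigenvalues (with algebraic multiplicities) are λ = -2 with multiplicity 4.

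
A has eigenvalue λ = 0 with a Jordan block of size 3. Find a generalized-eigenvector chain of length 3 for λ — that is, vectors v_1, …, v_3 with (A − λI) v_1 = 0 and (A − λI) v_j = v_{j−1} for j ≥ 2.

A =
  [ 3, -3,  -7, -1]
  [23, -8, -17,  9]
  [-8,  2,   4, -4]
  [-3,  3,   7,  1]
A Jordan chain for λ = 0 of length 3:
v_1 = (-1, -6, 2, 1)ᵀ
v_2 = (3, 23, -8, -3)ᵀ
v_3 = (1, 0, 0, 0)ᵀ

Let N = A − (0)·I. We want v_3 with N^3 v_3 = 0 but N^2 v_3 ≠ 0; then v_{j-1} := N · v_j for j = 3, …, 2.

Pick v_3 = (1, 0, 0, 0)ᵀ.
Then v_2 = N · v_3 = (3, 23, -8, -3)ᵀ.
Then v_1 = N · v_2 = (-1, -6, 2, 1)ᵀ.

Sanity check: (A − (0)·I) v_1 = (0, 0, 0, 0)ᵀ = 0. ✓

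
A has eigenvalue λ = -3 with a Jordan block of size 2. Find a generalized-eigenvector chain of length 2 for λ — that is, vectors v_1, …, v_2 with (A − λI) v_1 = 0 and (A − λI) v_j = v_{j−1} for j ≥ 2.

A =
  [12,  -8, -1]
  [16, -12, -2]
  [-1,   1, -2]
A Jordan chain for λ = -3 of length 2:
v_1 = (-1, -2, 1)ᵀ
v_2 = (1, 2, 0)ᵀ

Let N = A − (-3)·I. We want v_2 with N^2 v_2 = 0 but N^1 v_2 ≠ 0; then v_{j-1} := N · v_j for j = 2, …, 2.

Pick v_2 = (1, 2, 0)ᵀ.
Then v_1 = N · v_2 = (-1, -2, 1)ᵀ.

Sanity check: (A − (-3)·I) v_1 = (0, 0, 0)ᵀ = 0. ✓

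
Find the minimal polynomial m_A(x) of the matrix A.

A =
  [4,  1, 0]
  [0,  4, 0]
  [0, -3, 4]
x^2 - 8*x + 16

The characteristic polynomial is χ_A(x) = (x - 4)^3, so the eigenvalues are known. The minimal polynomial is
  m_A(x) = Π_λ (x − λ)^{k_λ}
where k_λ is the size of the *largest* Jordan block for λ (equivalently, the smallest k with (A − λI)^k v = 0 for every generalised eigenvector v of λ).

  λ = 4: largest Jordan block has size 2, contributing (x − 4)^2

So m_A(x) = (x - 4)^2 = x^2 - 8*x + 16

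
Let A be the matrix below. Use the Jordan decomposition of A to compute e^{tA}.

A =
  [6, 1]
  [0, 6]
e^{tA} =
  [exp(6*t), t*exp(6*t)]
  [0, exp(6*t)]

Strategy: write A = P · J · P⁻¹ where J is a Jordan canonical form, so e^{tA} = P · e^{tJ} · P⁻¹, and e^{tJ} can be computed block-by-block.

A has Jordan form
J =
  [6, 1]
  [0, 6]
(up to reordering of blocks).

Per-block formulas:
  For a 2×2 Jordan block J_2(6): exp(t · J_2(6)) = e^(6t)·(I + t·N), where N is the 2×2 nilpotent shift.

After assembling e^{tJ} and conjugating by P, we get:

e^{tA} =
  [exp(6*t), t*exp(6*t)]
  [0, exp(6*t)]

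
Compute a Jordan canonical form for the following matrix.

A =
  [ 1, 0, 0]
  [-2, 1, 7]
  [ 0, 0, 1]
J_2(1) ⊕ J_1(1)

The characteristic polynomial is
  det(x·I − A) = x^3 - 3*x^2 + 3*x - 1 = (x - 1)^3

Eigenvalues and multiplicities (the geometric multiplicity of λ is n − rank(A − λI), which equals the number of Jordan blocks for λ):
  λ = 1: algebraic multiplicity = 3, geometric multiplicity = 2

Determining the block sizes for each eigenvalue:
  λ = 1: 2 blocks summing to 3 forces exactly one block of size 2 and the rest size 1 → block sizes [2, 1]

Assembling the blocks gives a Jordan form
J =
  [1, 1, 0]
  [0, 1, 0]
  [0, 0, 1]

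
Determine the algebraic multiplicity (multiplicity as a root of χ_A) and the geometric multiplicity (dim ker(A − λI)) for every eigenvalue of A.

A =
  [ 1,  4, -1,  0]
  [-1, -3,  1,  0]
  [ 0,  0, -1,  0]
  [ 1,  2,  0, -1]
λ = -1: alg = 4, geom = 2

Step 1 — factor the characteristic polynomial to read off the algebraic multiplicities:
  χ_A(x) = (x + 1)^4

Step 2 — compute geometric multiplicities via the rank-nullity identity g(λ) = n − rank(A − λI):
  rank(A − (-1)·I) = 2, so dim ker(A − (-1)·I) = n − 2 = 2

Summary:
  λ = -1: algebraic multiplicity = 4, geometric multiplicity = 2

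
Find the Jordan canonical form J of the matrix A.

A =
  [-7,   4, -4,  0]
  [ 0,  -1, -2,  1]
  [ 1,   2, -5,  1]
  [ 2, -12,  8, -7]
J_2(-5) ⊕ J_2(-5)

The characteristic polynomial is
  det(x·I − A) = x^4 + 20*x^3 + 150*x^2 + 500*x + 625 = (x + 5)^4

Eigenvalues and multiplicities (the geometric multiplicity of λ is n − rank(A − λI), which equals the number of Jordan blocks for λ):
  λ = -5: algebraic multiplicity = 4, geometric multiplicity = 2

Determining the block sizes for each eigenvalue:
  λ = -5: with am = 4 and gm = 2, the partition is not yet determined (e.g. several partitions of 4 into 2 parts exist). Let N = A − (-5)·I. Computing rank(N^1) = 2, rank(N^2) = 0; the number of blocks of size ≥ j is rank(N^{j−1}) − rank(N^j), giving [2, 2]. So we have 2 block(s) of size 2 → block sizes [2, 2]

Assembling the blocks gives a Jordan form
J =
  [-5,  1,  0,  0]
  [ 0, -5,  0,  0]
  [ 0,  0, -5,  1]
  [ 0,  0,  0, -5]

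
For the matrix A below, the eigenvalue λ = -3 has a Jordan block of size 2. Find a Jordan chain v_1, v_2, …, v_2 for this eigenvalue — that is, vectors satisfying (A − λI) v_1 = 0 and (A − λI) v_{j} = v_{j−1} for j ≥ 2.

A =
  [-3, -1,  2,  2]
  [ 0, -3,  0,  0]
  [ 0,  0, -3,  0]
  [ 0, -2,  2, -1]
A Jordan chain for λ = -3 of length 2:
v_1 = (1, 0, 0, 0)ᵀ
v_2 = (0, 1, 1, 0)ᵀ

Let N = A − (-3)·I. We want v_2 with N^2 v_2 = 0 but N^1 v_2 ≠ 0; then v_{j-1} := N · v_j for j = 2, …, 2.

Pick v_2 = (0, 1, 1, 0)ᵀ.
Then v_1 = N · v_2 = (1, 0, 0, 0)ᵀ.

Sanity check: (A − (-3)·I) v_1 = (0, 0, 0, 0)ᵀ = 0. ✓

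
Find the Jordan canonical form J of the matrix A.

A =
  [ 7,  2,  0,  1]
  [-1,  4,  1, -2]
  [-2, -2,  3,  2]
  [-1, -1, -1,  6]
J_3(5) ⊕ J_1(5)

The characteristic polynomial is
  det(x·I − A) = x^4 - 20*x^3 + 150*x^2 - 500*x + 625 = (x - 5)^4

Eigenvalues and multiplicities (the geometric multiplicity of λ is n − rank(A − λI), which equals the number of Jordan blocks for λ):
  λ = 5: algebraic multiplicity = 4, geometric multiplicity = 2

Determining the block sizes for each eigenvalue:
  λ = 5: with am = 4 and gm = 2, the partition is not yet determined (e.g. several partitions of 4 into 2 parts exist). Let N = A − (5)·I. Computing rank(N^1) = 2, rank(N^2) = 1, rank(N^3) = 0; the number of blocks of size ≥ j is rank(N^{j−1}) − rank(N^j), giving [2, 1, 1]. So we have 1 block(s) of size 3, 1 block(s) of size 1 → block sizes [3, 1]

Assembling the blocks gives a Jordan form
J =
  [5, 1, 0, 0]
  [0, 5, 1, 0]
  [0, 0, 5, 0]
  [0, 0, 0, 5]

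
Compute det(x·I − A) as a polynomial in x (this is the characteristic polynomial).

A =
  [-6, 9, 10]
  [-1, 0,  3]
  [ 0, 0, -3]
x^3 + 9*x^2 + 27*x + 27

Expanding det(x·I − A) (e.g. by cofactor expansion or by noting that A is similar to its Jordan form J, which has the same characteristic polynomial as A) gives
  χ_A(x) = x^3 + 9*x^2 + 27*x + 27
which factors as (x + 3)^3. The eigenvalues (with algebraic multiplicities) are λ = -3 with multiplicity 3.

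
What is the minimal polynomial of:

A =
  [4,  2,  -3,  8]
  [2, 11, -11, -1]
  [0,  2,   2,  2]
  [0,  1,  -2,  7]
x^3 - 18*x^2 + 108*x - 216

The characteristic polynomial is χ_A(x) = (x - 6)^4, so the eigenvalues are known. The minimal polynomial is
  m_A(x) = Π_λ (x − λ)^{k_λ}
where k_λ is the size of the *largest* Jordan block for λ (equivalently, the smallest k with (A − λI)^k v = 0 for every generalised eigenvector v of λ).

  λ = 6: largest Jordan block has size 3, contributing (x − 6)^3

So m_A(x) = (x - 6)^3 = x^3 - 18*x^2 + 108*x - 216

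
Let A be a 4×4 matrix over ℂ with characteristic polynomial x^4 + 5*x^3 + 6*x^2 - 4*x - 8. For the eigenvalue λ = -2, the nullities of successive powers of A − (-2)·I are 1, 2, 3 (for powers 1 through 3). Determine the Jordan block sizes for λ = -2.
Block sizes for λ = -2: [3]

From the dimensions of kernels of powers, the number of Jordan blocks of size at least j is d_j − d_{j−1} where d_j = dim ker(N^j) (with d_0 = 0). Computing the differences gives [1, 1, 1].
The number of blocks of size exactly k is (#blocks of size ≥ k) − (#blocks of size ≥ k + 1), so the partition is: 1 block(s) of size 3.
In nonincreasing order the block sizes are [3].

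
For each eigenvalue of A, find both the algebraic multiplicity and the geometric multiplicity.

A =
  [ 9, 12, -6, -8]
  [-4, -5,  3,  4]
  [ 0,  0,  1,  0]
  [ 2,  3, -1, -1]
λ = 1: alg = 4, geom = 2

Step 1 — factor the characteristic polynomial to read off the algebraic multiplicities:
  χ_A(x) = (x - 1)^4

Step 2 — compute geometric multiplicities via the rank-nullity identity g(λ) = n − rank(A − λI):
  rank(A − (1)·I) = 2, so dim ker(A − (1)·I) = n − 2 = 2

Summary:
  λ = 1: algebraic multiplicity = 4, geometric multiplicity = 2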